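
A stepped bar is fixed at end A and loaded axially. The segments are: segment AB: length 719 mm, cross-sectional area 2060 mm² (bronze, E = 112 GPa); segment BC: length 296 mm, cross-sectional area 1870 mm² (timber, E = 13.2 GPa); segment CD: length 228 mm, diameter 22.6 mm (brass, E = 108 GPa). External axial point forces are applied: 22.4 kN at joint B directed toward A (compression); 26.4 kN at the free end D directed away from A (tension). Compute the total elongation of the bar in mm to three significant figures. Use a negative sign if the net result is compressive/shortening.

Internal axial forces (sectioning from the free end, tension +): N_CD = 26.4 kN, N_BC = 26.4 kN, N_AB = 4 kN.
A_CD = 401.1 mm².
δ_AB = 4000·719/(2060·112000) = 0.01247 mm
δ_BC = 26400·296/(1870·13200) = 0.3166 mm
δ_CD = 26400·228/(401.1·108000) = 0.1389 mm
δ = Σδ_i = 0.468 mm.

0.468 mm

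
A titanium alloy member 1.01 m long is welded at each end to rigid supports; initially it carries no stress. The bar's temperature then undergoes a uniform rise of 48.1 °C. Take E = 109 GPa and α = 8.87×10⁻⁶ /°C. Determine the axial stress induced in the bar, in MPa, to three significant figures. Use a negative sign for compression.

-46.5 MPa

Free thermal expansion αLΔT = 8.87e-6 · 1010 · 48.1 = 0.4309 mm.
The walls impose strain ε = −(0.4309)/1010 = -4.2665e-04; σ = Eε = 109000 · -4.2665e-04 = -46.5 MPa.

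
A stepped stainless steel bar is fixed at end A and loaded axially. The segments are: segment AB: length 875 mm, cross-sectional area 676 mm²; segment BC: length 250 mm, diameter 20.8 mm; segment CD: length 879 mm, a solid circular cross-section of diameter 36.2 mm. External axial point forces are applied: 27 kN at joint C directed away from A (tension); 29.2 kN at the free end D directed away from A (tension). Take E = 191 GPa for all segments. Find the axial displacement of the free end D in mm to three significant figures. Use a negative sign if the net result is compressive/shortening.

0.728 mm

Internal axial forces (sectioning from the free end, tension +): N_CD = 29.2 kN, N_BC = 56.2 kN, N_AB = 56.2 kN.
A_BC = 339.8 mm².
A_CD = 1029 mm².
δ_AB = 56200·875/(676·191000) = 0.3809 mm
δ_BC = 56200·250/(339.8·191000) = 0.2165 mm
δ_CD = 29200·879/(1029·191000) = 0.1306 mm
δ = Σδ_i = 0.7279 mm.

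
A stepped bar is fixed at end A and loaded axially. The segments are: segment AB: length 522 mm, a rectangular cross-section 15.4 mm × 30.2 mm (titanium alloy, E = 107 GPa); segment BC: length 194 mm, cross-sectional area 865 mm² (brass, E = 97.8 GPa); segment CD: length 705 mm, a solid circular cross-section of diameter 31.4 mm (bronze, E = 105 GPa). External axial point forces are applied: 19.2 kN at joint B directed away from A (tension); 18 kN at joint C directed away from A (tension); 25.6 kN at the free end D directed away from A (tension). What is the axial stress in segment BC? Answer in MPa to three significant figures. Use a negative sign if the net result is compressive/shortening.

50.4 MPa

Internal axial forces (sectioning from the free end, tension +): N_CD = 25.6 kN, N_BC = 43.6 kN, N_AB = 62.8 kN.
σ_BC = N_BC/A_BC = 43600/865 = 50.4 MPa.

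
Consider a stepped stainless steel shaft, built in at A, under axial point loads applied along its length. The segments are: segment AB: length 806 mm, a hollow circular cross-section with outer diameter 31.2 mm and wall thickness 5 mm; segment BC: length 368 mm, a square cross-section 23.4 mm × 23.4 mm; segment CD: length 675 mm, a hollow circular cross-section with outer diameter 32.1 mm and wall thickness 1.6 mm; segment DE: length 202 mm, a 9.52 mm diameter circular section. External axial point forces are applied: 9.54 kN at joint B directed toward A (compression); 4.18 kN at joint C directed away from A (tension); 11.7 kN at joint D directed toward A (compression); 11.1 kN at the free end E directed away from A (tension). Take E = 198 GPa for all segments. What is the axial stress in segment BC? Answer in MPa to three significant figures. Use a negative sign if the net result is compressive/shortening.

Internal axial forces (sectioning from the free end, tension +): N_DE = 11.1 kN, N_CD = -0.6 kN, N_BC = 3.58 kN, N_AB = -5.96 kN.
A_BC = 547.6 mm².
σ_BC = N_BC/A_BC = 3580/547.6 = 6.538 MPa.

6.54 MPa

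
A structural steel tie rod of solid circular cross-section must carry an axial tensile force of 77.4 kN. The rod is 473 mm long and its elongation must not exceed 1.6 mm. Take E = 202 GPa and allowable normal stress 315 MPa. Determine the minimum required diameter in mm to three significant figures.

17.7 mm

Required area A ≥ P/σ_allow = 77400/315 = 245.7 mm².
For a solid circular section, d ≥ √(4A/π) = 17.69 mm.
Elongation limit: A ≥ PL/(Eδ_allow) = 77400·473/(202000·1.6) = 113.3 mm² ⇒ d ≥ 12.01 mm.
The stress limit governs.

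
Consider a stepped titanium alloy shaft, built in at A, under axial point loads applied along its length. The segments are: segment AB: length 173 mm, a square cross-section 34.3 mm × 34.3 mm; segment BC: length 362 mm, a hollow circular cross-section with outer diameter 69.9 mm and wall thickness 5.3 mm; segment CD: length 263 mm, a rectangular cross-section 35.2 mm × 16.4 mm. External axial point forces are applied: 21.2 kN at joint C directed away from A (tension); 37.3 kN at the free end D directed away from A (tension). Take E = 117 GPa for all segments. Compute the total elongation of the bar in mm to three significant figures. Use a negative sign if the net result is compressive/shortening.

0.387 mm

Internal axial forces (sectioning from the free end, tension +): N_CD = 37.3 kN, N_BC = 58.5 kN, N_AB = 58.5 kN.
A_AB = 1176 mm².
A_BC = 1076 mm².
A_CD = 577.3 mm².
δ_AB = 58500·173/(1176·117000) = 0.07352 mm
δ_BC = 58500·362/(1076·117000) = 0.1683 mm
δ_CD = 37300·263/(577.3·117000) = 0.1452 mm
δ = Σδ_i = 0.387 mm.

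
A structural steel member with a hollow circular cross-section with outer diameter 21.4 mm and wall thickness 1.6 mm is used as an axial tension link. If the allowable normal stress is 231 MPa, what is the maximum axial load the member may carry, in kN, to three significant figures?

23.0 kN

A = 99.53 mm².
P_max = σ_allow · A = 231 · 99.53 = 22990 N = 22.99 kN.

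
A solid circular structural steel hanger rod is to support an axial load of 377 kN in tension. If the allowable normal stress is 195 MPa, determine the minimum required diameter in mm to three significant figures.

49.6 mm

Required area A ≥ P/σ_allow = 377000/195 = 1933 mm².
For a solid circular section, d ≥ √(4A/π) = 49.61 mm.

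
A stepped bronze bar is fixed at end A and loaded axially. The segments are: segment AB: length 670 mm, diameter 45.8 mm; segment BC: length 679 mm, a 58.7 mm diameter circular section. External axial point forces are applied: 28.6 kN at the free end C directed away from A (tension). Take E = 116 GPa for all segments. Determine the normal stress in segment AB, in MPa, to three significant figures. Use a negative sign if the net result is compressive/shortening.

17.4 MPa

Internal axial forces (sectioning from the free end, tension +): N_BC = 28.6 kN, N_AB = 28.6 kN.
A_AB = 1647 mm².
σ_AB = N_AB/A_AB = 28600/1647 = 17.36 MPa.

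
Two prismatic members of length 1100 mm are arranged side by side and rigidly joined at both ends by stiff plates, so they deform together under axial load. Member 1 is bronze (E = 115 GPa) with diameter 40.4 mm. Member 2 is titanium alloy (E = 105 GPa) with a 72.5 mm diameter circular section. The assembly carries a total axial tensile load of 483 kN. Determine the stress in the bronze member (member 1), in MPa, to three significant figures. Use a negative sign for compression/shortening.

95.6 MPa

A_1 = 1282 mm².
A_2 = 4128 mm².
Equal strain + equilibrium ⇒ each member carries load in proportion to AE: A₁E₁ = 147400000 N, A₂E₂ = 433500000 N, ΣAE = 580900000 N.
σ₁ = P·E₁/ΣAE = 483000·115000/580900000 = 95.62 MPa.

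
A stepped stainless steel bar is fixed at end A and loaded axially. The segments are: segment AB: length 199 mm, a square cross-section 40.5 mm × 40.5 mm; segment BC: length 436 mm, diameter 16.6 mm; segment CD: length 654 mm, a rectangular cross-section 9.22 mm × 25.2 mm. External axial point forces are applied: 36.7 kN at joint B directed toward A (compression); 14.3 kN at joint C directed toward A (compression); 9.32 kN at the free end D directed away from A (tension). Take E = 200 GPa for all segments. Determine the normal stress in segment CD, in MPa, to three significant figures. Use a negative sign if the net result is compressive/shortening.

40.1 MPa

Internal axial forces (sectioning from the free end, tension +): N_CD = 9.32 kN, N_BC = -4.98 kN, N_AB = -41.68 kN.
A_CD = 232.3 mm².
σ_CD = N_CD/A_CD = 9320/232.3 = 40.11 MPa.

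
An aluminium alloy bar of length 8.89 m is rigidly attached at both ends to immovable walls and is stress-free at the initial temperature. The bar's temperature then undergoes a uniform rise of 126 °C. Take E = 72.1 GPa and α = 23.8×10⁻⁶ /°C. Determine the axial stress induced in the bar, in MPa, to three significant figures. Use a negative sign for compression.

Free thermal expansion αLΔT = 23.8e-6 · 8890 · 126 = 26.66 mm.
The walls impose strain ε = −(26.66)/8890 = -2.9988e-03; σ = Eε = 72100 · -2.9988e-03 = -216.2 MPa.

-216 MPa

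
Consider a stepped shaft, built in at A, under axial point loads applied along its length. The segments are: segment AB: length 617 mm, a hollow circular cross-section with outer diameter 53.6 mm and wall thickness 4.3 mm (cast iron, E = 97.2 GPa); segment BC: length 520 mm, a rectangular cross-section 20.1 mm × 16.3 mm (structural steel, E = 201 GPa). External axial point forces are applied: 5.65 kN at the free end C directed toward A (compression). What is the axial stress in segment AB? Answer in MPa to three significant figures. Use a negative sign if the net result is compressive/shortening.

-8.48 MPa

Internal axial forces (sectioning from the free end, tension +): N_BC = -5.65 kN, N_AB = -5.65 kN.
A_AB = 666 mm².
σ_AB = N_AB/A_AB = -5650/666 = -8.484 MPa.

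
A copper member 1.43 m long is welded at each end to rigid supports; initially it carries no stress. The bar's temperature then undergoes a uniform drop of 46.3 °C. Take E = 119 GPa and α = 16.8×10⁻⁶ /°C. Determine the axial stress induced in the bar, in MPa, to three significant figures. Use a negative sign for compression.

Free thermal expansion αLΔT = 16.8e-6 · 1430 · -46.3 = -1.112 mm.
The walls impose strain ε = −(-1.112)/1430 = 7.7784e-04; σ = Eε = 119000 · 7.7784e-04 = 92.56 MPa.

92.6 MPa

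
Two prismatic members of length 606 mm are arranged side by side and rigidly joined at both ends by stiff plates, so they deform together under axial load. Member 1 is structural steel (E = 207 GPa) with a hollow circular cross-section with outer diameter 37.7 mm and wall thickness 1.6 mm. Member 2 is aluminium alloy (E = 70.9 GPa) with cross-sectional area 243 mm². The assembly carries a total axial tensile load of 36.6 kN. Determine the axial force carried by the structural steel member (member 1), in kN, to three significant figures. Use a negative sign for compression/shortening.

25.1 kN

A_1 = 181.5 mm².
Equal strain + equilibrium ⇒ each member carries load in proportion to AE: A₁E₁ = 37560000 N, A₂E₂ = 17230000 N, ΣAE = 54790000 N.
F₁ = P·A₁E₁/ΣAE = 36600·37560000/54790000 = 25090 N.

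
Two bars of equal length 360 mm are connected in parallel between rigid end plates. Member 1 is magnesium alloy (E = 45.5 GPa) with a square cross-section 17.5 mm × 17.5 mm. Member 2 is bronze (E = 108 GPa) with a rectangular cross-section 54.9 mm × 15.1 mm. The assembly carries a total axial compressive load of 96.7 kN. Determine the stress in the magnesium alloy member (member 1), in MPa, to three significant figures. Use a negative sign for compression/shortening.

-42.5 MPa

A_1 = 306.2 mm².
A_2 = 829 mm².
Equal strain + equilibrium ⇒ each member carries load in proportion to AE: A₁E₁ = 13930000 N, A₂E₂ = 89530000 N, ΣAE = 103500000 N.
σ₁ = P·E₁/ΣAE = -96700·45500/103500000 = -42.52 MPa.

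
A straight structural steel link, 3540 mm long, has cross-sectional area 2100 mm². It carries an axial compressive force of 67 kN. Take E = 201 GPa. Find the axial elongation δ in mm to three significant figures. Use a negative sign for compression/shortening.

δ_mech = NL/(AE) = -67000·3540/(2100·201000) = -0.5619 mm.

-0.562 mm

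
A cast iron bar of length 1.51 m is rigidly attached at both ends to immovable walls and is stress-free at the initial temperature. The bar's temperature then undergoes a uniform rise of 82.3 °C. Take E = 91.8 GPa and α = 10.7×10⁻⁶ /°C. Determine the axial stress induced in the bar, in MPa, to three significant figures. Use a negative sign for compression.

-80.8 MPa

Free thermal expansion αLΔT = 10.7e-6 · 1510 · 82.3 = 1.33 mm.
The walls impose strain ε = −(1.33)/1510 = -8.8061e-04; σ = Eε = 91800 · -8.8061e-04 = -80.84 MPa.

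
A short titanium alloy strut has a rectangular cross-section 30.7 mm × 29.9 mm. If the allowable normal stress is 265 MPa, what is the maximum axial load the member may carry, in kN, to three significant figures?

243 kN

A = 917.9 mm².
P_max = σ_allow · A = 265 · 917.9 = 243300 N = 243.3 kN.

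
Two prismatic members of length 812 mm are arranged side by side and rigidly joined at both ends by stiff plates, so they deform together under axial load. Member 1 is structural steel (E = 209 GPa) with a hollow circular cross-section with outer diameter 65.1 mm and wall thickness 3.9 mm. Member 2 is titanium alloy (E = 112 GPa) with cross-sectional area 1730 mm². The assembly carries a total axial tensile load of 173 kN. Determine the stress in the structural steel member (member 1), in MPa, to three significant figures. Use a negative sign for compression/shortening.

103 MPa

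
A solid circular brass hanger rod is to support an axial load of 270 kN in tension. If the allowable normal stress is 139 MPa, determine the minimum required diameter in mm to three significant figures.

49.7 mm

Required area A ≥ P/σ_allow = 270000/139 = 1942 mm².
For a solid circular section, d ≥ √(4A/π) = 49.73 mm.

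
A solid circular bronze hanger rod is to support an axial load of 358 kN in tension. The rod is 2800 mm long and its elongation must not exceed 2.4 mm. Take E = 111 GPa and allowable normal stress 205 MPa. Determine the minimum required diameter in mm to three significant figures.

69.2 mm

Required area A ≥ P/σ_allow = 358000/205 = 1746 mm².
For a solid circular section, d ≥ √(4A/π) = 47.15 mm.
Elongation limit: A ≥ PL/(Eδ_allow) = 358000·2800/(111000·2.4) = 3763 mm² ⇒ d ≥ 69.22 mm.
The elongation limit governs.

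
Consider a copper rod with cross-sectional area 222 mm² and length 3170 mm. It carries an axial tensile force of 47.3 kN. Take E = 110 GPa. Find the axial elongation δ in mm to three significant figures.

6.14 mm

δ_mech = NL/(AE) = 47300·3170/(222·110000) = 6.14 mm.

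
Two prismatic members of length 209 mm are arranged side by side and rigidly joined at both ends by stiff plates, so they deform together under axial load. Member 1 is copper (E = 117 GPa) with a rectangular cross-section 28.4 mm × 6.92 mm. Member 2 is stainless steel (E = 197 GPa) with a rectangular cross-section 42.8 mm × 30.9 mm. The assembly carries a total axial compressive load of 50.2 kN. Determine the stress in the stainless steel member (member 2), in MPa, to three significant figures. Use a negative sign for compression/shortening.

-34.9 MPa

A_1 = 196.5 mm².
A_2 = 1323 mm².
Equal strain + equilibrium ⇒ each member carries load in proportion to AE: A₁E₁ = 22990000 N, A₂E₂ = 260500000 N, ΣAE = 283500000 N.
σ₂ = P·E₂/ΣAE = -50200·197000/283500000 = -34.88 MPa.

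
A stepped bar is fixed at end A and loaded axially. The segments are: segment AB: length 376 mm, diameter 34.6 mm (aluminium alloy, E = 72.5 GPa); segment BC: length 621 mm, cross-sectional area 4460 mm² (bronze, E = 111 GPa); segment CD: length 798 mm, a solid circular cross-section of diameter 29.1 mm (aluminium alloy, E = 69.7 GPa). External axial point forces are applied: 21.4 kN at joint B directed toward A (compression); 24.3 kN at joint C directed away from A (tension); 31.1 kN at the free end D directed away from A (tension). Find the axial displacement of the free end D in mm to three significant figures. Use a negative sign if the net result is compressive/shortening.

Internal axial forces (sectioning from the free end, tension +): N_CD = 31.1 kN, N_BC = 55.4 kN, N_AB = 34 kN.
A_AB = 940.2 mm².
A_CD = 665.1 mm².
δ_AB = 34000·376/(940.2·72500) = 0.1875 mm
δ_BC = 55400·621/(4460·111000) = 0.06949 mm
δ_CD = 31100·798/(665.1·69700) = 0.5354 mm
δ = Σδ_i = 0.7924 mm.

0.792 mm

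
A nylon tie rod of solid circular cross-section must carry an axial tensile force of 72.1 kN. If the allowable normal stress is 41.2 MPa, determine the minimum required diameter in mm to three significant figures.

Required area A ≥ P/σ_allow = 72100/41.2 = 1750 mm².
For a solid circular section, d ≥ √(4A/π) = 47.2 mm.

47.2 mm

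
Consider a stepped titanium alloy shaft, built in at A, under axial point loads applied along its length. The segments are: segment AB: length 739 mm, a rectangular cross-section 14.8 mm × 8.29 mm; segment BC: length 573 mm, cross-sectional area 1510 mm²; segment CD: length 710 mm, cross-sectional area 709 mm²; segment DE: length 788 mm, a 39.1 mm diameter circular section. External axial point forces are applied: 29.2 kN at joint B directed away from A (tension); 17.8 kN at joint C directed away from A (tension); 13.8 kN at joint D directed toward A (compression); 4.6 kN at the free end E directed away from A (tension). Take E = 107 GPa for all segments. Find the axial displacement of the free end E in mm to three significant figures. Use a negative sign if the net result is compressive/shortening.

Internal axial forces (sectioning from the free end, tension +): N_DE = 4.6 kN, N_CD = -9.2 kN, N_BC = 8.6 kN, N_AB = 37.8 kN.
A_AB = 122.7 mm².
A_DE = 1201 mm².
δ_AB = 37800·739/(122.7·107000) = 2.128 mm
δ_BC = 8600·573/(1510·107000) = 0.0305 mm
δ_CD = -9200·710/(709·107000) = -0.0861 mm
δ_DE = 4600·788/(1201·107000) = 0.02821 mm
δ = Σδ_i = 2.1 mm.

2.10 mm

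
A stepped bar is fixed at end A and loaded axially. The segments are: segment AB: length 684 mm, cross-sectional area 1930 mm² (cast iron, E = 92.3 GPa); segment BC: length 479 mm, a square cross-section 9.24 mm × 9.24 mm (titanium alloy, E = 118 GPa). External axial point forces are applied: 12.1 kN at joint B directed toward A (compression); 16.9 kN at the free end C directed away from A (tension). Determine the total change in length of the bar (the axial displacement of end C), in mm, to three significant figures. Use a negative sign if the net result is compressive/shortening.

0.822 mm

Internal axial forces (sectioning from the free end, tension +): N_BC = 16.9 kN, N_AB = 4.8 kN.
A_BC = 85.38 mm².
δ_AB = 4800·684/(1930·92300) = 0.01843 mm
δ_BC = 16900·479/(85.38·118000) = 0.8035 mm
δ = Σδ_i = 0.8219 mm.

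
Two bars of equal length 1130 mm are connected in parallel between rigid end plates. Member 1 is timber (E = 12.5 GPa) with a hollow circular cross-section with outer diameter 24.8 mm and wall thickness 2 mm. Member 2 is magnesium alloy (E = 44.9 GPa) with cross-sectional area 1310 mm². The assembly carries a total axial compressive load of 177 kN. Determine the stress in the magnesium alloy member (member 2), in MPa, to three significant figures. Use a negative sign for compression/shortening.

A_1 = 143.3 mm².
Equal strain + equilibrium ⇒ each member carries load in proportion to AE: A₁E₁ = 1791000 N, A₂E₂ = 58820000 N, ΣAE = 60610000 N.
σ₂ = P·E₂/ΣAE = -177000·44900/60610000 = -131.1 MPa.

-131 MPa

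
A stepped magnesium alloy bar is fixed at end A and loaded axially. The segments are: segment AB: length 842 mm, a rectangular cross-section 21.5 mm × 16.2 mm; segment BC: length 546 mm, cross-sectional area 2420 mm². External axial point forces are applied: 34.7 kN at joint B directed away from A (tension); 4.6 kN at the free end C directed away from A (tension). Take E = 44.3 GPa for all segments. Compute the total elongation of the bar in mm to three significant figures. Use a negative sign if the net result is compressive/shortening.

2.17 mm

Internal axial forces (sectioning from the free end, tension +): N_BC = 4.6 kN, N_AB = 39.3 kN.
A_AB = 348.3 mm².
δ_AB = 39300·842/(348.3·44300) = 2.145 mm
δ_BC = 4600·546/(2420·44300) = 0.02343 mm
δ = Σδ_i = 2.168 mm.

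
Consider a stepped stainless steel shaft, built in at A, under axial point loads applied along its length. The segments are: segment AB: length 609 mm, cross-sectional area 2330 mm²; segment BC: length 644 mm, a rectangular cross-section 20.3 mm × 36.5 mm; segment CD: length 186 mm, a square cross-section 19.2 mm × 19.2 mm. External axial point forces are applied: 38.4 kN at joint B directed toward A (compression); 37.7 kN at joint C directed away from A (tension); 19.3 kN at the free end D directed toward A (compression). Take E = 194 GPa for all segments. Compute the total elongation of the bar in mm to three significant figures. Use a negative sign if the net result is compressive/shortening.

0.00529 mm

Internal axial forces (sectioning from the free end, tension +): N_CD = -19.3 kN, N_BC = 18.4 kN, N_AB = -20 kN.
A_BC = 741 mm².
A_CD = 368.6 mm².
δ_AB = -20000·609/(2330·194000) = -0.02695 mm
δ_BC = 18400·644/(741·194000) = 0.08244 mm
δ_CD = -19300·186/(368.6·194000) = -0.0502 mm
δ = Σδ_i = 0.005294 mm.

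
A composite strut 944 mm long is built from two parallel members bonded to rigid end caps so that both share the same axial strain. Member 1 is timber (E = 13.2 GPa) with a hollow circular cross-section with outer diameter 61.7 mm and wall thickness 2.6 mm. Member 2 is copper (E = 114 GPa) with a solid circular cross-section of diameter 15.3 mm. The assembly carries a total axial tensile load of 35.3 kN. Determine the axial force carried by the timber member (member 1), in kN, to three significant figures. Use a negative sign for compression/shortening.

8.23 kN

A_1 = 482.7 mm².
A_2 = 183.9 mm².
Equal strain + equilibrium ⇒ each member carries load in proportion to AE: A₁E₁ = 6372000 N, A₂E₂ = 20960000 N, ΣAE = 27330000 N.
F₁ = P·A₁E₁/ΣAE = 35300·6372000/27330000 = 8230 N.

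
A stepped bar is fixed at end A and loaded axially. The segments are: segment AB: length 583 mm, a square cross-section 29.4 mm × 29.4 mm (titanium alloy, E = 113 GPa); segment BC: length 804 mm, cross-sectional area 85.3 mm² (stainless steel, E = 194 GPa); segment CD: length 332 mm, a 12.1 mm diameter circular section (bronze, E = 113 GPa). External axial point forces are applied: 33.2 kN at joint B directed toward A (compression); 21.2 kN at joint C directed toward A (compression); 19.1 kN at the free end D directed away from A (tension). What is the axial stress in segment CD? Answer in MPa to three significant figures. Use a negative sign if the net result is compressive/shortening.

Internal axial forces (sectioning from the free end, tension +): N_CD = 19.1 kN, N_BC = -2.1 kN, N_AB = -35.3 kN.
A_CD = 115 mm².
σ_CD = N_CD/A_CD = 19100/115 = 166.1 MPa.

166 MPa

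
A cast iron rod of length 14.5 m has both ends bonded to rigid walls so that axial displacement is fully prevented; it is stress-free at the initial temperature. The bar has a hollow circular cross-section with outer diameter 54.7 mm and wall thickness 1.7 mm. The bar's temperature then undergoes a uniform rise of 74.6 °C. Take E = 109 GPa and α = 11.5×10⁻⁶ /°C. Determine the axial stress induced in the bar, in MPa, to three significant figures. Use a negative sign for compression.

Free thermal expansion αLΔT = 11.5e-6 · 14500 · 74.6 = 12.44 mm.
The walls impose strain ε = −(12.44)/14500 = -8.5790e-04; σ = Eε = 109000 · -8.5790e-04 = -93.51 MPa.

-93.5 MPa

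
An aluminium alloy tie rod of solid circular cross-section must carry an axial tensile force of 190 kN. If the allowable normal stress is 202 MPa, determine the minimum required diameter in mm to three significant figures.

34.6 mm

Required area A ≥ P/σ_allow = 190000/202 = 940.6 mm².
For a solid circular section, d ≥ √(4A/π) = 34.61 mm.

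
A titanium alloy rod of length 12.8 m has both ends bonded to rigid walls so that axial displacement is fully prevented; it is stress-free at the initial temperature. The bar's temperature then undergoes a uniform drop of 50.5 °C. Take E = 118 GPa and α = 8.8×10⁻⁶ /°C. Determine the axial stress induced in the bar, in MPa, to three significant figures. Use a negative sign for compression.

52.4 MPa

Free thermal expansion αLΔT = 8.8e-6 · 12800 · -50.5 = -5.688 mm.
The walls impose strain ε = −(-5.688)/12800 = 4.4440e-04; σ = Eε = 118000 · 4.4440e-04 = 52.44 MPa.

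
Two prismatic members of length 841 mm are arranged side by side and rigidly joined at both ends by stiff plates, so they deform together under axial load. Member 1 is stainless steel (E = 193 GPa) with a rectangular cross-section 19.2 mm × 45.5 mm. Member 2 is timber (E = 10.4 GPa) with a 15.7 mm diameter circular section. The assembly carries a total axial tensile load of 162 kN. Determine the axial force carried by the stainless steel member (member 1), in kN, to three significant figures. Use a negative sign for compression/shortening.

A_1 = 873.6 mm².
A_2 = 193.6 mm².
Equal strain + equilibrium ⇒ each member carries load in proportion to AE: A₁E₁ = 168600000 N, A₂E₂ = 2013000 N, ΣAE = 170600000 N.
F₁ = P·A₁E₁/ΣAE = 162000·168600000/170600000 = 160100 N.

160 kN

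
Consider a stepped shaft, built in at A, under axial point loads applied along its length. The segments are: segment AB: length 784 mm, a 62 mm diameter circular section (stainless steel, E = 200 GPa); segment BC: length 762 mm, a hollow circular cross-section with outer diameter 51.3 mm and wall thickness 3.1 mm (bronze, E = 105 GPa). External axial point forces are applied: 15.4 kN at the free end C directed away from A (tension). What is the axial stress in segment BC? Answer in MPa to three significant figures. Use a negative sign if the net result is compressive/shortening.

32.8 MPa

Internal axial forces (sectioning from the free end, tension +): N_BC = 15.4 kN, N_AB = 15.4 kN.
A_BC = 469.4 mm².
σ_BC = N_BC/A_BC = 15400/469.4 = 32.81 MPa.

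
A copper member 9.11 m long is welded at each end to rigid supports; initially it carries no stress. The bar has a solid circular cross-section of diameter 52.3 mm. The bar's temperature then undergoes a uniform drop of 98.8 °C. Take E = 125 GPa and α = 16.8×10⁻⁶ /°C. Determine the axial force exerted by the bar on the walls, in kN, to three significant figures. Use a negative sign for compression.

Free thermal expansion αLΔT = 16.8e-6 · 9110 · -98.8 = -15.12 mm.
The walls impose strain ε = −(-15.12)/9110 = 1.6598e-03; σ = Eε = 125000 · 1.6598e-03 = 207.5 MPa.
Wall reaction R = σ·A = 207.5·2148 = 445700 N = 445.7 kN.

446 kN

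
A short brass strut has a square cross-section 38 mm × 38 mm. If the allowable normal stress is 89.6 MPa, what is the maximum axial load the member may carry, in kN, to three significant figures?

A = 1444 mm².
P_max = σ_allow · A = 89.6 · 1444 = 129400 N = 129.4 kN.

129 kN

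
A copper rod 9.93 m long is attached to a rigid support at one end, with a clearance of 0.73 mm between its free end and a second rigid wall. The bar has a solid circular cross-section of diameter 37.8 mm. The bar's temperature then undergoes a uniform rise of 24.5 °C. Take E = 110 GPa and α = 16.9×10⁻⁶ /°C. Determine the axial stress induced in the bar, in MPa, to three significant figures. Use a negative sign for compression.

-37.5 MPa

Free thermal expansion αLΔT = 16.9e-6 · 9930 · 24.5 = 4.112 mm.
The walls engage after the gap closes; constrained expansion = 4.112 − 0.73 = 3.382 mm.
The walls impose strain ε = −(3.382)/9930 = -3.4054e-04; σ = Eε = 110000 · -3.4054e-04 = -37.46 MPa.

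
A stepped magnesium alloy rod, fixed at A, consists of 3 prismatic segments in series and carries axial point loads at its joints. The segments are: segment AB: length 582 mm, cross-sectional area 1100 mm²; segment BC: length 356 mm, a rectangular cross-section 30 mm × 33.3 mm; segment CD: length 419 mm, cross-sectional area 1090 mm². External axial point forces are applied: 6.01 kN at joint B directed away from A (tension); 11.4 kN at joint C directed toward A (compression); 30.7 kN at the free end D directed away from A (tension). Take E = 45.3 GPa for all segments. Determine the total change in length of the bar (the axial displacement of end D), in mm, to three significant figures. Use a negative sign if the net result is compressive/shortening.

0.708 mm

Internal axial forces (sectioning from the free end, tension +): N_CD = 30.7 kN, N_BC = 19.3 kN, N_AB = 25.31 kN.
A_BC = 999 mm².
δ_AB = 25310·582/(1100·45300) = 0.2956 mm
δ_BC = 19300·356/(999·45300) = 0.1518 mm
δ_CD = 30700·419/(1090·45300) = 0.2605 mm
δ = Σδ_i = 0.708 mm.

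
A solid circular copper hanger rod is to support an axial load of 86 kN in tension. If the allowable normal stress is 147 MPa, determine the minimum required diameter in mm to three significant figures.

27.3 mm

Required area A ≥ P/σ_allow = 86000/147 = 585 mm².
For a solid circular section, d ≥ √(4A/π) = 27.29 mm.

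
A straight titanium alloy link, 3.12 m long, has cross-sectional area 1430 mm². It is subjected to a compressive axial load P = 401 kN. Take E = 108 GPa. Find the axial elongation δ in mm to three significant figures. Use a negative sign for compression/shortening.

-8.10 mm

δ_mech = NL/(AE) = -401000·3120/(1430·108000) = -8.101 mm.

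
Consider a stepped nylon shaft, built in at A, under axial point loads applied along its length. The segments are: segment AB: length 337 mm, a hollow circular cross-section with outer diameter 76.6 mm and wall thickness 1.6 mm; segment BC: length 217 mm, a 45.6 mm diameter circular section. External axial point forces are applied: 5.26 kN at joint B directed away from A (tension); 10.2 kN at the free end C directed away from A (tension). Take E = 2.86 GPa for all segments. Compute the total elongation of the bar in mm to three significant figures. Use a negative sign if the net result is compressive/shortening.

Internal axial forces (sectioning from the free end, tension +): N_BC = 10.2 kN, N_AB = 15.46 kN.
A_AB = 377 mm².
A_BC = 1633 mm².
δ_AB = 15460·337/(377·2860) = 4.832 mm
δ_BC = 10200·217/(1633·2860) = 0.4739 mm
δ = Σδ_i = 5.306 mm.

5.31 mm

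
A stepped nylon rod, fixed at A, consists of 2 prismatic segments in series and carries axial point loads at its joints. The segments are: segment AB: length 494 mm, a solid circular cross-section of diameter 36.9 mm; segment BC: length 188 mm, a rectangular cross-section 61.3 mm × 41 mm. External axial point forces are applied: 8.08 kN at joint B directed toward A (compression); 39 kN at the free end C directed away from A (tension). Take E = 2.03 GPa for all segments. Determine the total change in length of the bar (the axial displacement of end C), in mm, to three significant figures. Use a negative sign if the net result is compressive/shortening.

Internal axial forces (sectioning from the free end, tension +): N_BC = 39 kN, N_AB = 30.92 kN.
A_AB = 1069 mm².
A_BC = 2513 mm².
δ_AB = 30920·494/(1069·2030) = 7.036 mm
δ_BC = 39000·188/(2513·2030) = 1.437 mm
δ = Σδ_i = 8.473 mm.

8.47 mm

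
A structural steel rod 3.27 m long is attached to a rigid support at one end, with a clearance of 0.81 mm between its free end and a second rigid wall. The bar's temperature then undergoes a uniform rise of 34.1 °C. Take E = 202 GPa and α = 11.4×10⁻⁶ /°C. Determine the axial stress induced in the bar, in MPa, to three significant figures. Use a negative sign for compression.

Free thermal expansion αLΔT = 11.4e-6 · 3270 · 34.1 = 1.271 mm.
The walls engage after the gap closes; constrained expansion = 1.271 − 0.81 = 0.4612 mm.
The walls impose strain ε = −(0.4612)/3270 = -1.4103e-04; σ = Eε = 202000 · -1.4103e-04 = -28.49 MPa.

-28.5 MPa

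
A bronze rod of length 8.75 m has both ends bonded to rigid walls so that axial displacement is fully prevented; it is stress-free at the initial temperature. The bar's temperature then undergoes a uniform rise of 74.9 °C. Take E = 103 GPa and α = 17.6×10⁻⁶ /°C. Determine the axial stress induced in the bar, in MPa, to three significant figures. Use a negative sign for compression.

-136 MPa

Free thermal expansion αLΔT = 17.6e-6 · 8750 · 74.9 = 11.53 mm.
The walls impose strain ε = −(11.53)/8750 = -1.3182e-03; σ = Eε = 103000 · -1.3182e-03 = -135.8 MPa.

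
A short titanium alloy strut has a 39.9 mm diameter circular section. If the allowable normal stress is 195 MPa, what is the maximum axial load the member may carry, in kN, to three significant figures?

244 kN

A = 1250 mm².
P_max = σ_allow · A = 195 · 1250 = 243800 N = 243.8 kN.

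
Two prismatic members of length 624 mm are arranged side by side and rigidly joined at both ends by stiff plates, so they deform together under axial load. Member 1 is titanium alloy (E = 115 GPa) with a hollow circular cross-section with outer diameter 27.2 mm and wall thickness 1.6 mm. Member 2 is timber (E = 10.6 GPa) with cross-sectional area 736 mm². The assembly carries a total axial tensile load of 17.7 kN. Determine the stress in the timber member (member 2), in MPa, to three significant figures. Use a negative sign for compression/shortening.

8.30 MPa

A_1 = 128.7 mm².
Equal strain + equilibrium ⇒ each member carries load in proportion to AE: A₁E₁ = 14800000 N, A₂E₂ = 7802000 N, ΣAE = 22600000 N.
σ₂ = P·E₂/ΣAE = 17700·10600/22600000 = 8.302 MPa.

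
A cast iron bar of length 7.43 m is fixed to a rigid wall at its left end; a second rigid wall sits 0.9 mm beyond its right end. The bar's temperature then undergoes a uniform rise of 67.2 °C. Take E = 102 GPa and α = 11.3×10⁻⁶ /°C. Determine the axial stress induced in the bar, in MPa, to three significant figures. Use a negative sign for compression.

-65.1 MPa

Free thermal expansion αLΔT = 11.3e-6 · 7430 · 67.2 = 5.642 mm.
The walls engage after the gap closes; constrained expansion = 5.642 − 0.9 = 4.742 mm.
The walls impose strain ε = −(4.742)/7430 = -6.3823e-04; σ = Eε = 102000 · -6.3823e-04 = -65.1 MPa.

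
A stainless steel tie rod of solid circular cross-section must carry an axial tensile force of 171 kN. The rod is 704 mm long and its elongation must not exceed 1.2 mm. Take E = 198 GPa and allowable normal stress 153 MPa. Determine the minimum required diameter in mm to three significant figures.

Required area A ≥ P/σ_allow = 171000/153 = 1118 mm².
For a solid circular section, d ≥ √(4A/π) = 37.72 mm.
Elongation limit: A ≥ PL/(Eδ_allow) = 171000·704/(198000·1.2) = 506.7 mm² ⇒ d ≥ 25.4 mm.
The stress limit governs.

37.7 mm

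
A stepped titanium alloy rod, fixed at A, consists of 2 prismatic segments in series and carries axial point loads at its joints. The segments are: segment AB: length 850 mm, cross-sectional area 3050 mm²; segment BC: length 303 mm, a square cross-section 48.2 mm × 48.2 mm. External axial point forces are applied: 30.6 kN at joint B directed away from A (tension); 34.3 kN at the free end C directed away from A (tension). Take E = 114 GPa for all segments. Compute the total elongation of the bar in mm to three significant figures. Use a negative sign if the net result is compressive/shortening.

Internal axial forces (sectioning from the free end, tension +): N_BC = 34.3 kN, N_AB = 64.9 kN.
A_BC = 2323 mm².
δ_AB = 64900·850/(3050·114000) = 0.1587 mm
δ_BC = 34300·303/(2323·114000) = 0.03924 mm
δ = Σδ_i = 0.1979 mm.

0.198 mm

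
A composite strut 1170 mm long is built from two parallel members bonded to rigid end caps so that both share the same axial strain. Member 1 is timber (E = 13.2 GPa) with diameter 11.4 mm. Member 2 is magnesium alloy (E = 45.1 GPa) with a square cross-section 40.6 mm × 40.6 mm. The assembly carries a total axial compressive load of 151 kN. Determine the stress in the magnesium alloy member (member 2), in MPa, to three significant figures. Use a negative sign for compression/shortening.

-90.0 MPa

A_1 = 102.1 mm².
A_2 = 1648 mm².
Equal strain + equilibrium ⇒ each member carries load in proportion to AE: A₁E₁ = 1347000 N, A₂E₂ = 74340000 N, ΣAE = 75690000 N.
σ₂ = P·E₂/ΣAE = -151000·45100/75690000 = -89.98 MPa.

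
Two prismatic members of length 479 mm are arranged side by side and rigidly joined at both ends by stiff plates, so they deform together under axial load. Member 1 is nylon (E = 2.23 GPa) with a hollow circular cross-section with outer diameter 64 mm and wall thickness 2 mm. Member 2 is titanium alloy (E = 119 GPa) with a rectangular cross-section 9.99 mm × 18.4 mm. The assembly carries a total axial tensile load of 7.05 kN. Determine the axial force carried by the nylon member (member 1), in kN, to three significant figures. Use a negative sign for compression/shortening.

A_1 = 389.6 mm².
A_2 = 183.8 mm².
Equal strain + equilibrium ⇒ each member carries load in proportion to AE: A₁E₁ = 868700 N, A₂E₂ = 21870000 N, ΣAE = 22740000 N.
F₁ = P·A₁E₁/ΣAE = 7050·868700/22740000 = 269.3 N.

0.269 kN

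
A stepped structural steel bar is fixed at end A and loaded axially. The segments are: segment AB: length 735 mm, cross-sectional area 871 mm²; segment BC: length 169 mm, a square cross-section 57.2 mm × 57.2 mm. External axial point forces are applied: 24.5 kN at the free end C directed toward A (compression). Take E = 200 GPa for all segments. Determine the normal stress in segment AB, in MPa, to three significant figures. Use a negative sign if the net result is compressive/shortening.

Internal axial forces (sectioning from the free end, tension +): N_BC = -24.5 kN, N_AB = -24.5 kN.
σ_AB = N_AB/A_AB = -24500/871 = -28.13 MPa.

-28.1 MPa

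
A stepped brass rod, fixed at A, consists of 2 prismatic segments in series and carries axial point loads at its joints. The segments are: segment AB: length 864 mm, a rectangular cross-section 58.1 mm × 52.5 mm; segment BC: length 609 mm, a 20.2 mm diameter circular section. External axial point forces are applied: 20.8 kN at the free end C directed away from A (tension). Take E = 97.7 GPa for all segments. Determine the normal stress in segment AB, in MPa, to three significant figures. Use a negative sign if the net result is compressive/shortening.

Internal axial forces (sectioning from the free end, tension +): N_BC = 20.8 kN, N_AB = 20.8 kN.
A_AB = 3050 mm².
σ_AB = N_AB/A_AB = 20800/3050 = 6.819 MPa.

6.82 MPa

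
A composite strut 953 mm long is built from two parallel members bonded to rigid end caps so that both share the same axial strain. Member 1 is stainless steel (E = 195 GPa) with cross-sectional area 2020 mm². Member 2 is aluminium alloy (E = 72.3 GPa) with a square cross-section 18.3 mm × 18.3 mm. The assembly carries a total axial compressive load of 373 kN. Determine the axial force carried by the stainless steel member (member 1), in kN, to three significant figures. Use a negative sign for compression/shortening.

-351 kN

A_2 = 334.9 mm².
Equal strain + equilibrium ⇒ each member carries load in proportion to AE: A₁E₁ = 393900000 N, A₂E₂ = 24210000 N, ΣAE = 418100000 N.
F₁ = P·A₁E₁/ΣAE = -373000·393900000/418100000 = -351400 N.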